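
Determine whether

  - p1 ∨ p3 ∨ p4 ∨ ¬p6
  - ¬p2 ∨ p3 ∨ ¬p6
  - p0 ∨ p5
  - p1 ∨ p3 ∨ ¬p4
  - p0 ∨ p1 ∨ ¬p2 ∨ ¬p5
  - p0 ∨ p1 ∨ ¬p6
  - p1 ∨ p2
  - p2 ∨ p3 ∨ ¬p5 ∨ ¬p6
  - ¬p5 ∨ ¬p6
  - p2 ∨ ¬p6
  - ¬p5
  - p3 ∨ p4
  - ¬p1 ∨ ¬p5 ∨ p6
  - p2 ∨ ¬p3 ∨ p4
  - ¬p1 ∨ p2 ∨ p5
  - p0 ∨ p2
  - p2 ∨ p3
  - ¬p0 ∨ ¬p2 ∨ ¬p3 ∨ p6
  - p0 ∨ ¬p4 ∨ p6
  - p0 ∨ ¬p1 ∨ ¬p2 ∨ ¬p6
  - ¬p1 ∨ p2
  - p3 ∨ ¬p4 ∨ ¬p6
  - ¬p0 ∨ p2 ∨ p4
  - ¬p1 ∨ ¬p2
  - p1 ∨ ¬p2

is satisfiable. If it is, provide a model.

Case p1 = True:
  (¬p5) forces p5 = False.
  (p0 ∨ p5) forces p0 = True.
  (¬p1 ∨ p2 ∨ p5) forces p2 = True.
  Clause (¬p1 ∨ ¬p2) is falsified — contradiction.
Case p1 = False:
  (p1 ∨ p2) forces p2 = True.
  Clause (p1 ∨ ¬p2) is falsified — contradiction.
Both cases fail, so the formula is unsatisfiable.

The formula is unsatisfiable.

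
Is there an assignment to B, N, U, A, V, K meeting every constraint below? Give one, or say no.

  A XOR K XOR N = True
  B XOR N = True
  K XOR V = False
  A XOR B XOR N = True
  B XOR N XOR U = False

B = True; N = False; U = True; A = False; V = True; K = True

A XOR K XOR N = F XOR T XOR F = True ✓
B XOR N = T XOR F = True ✓
K XOR V = T XOR T = False ✓
A XOR B XOR N = F XOR T XOR F = True ✓
B XOR N XOR U = T XOR F XOR T = False ✓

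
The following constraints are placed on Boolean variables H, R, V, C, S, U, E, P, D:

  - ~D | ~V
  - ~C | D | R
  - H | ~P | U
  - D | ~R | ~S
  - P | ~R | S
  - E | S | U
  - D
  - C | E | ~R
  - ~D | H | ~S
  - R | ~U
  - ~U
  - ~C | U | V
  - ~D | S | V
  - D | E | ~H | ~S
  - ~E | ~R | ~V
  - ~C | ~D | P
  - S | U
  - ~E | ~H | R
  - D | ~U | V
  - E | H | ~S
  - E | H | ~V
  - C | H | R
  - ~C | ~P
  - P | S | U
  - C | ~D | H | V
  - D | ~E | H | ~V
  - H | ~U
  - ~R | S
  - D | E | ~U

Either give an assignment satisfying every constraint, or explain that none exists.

Unit clause (D) forces D = True.
Unit clause (~U) forces U = False.
In (S | U) only S is left, so S = True.
In (~D | ~V) only ~V is left, so V = False.
In (~D | H | ~S) only H is left, so H = True.
In (~C | U | V) only ~C is left, so C = False.
Set R = False.
  then (~E | ~H | R) forces E = False.
Set P = True.
All clauses satisfied.

H = True; R = False; V = False; C = False; S = True; U = False; E = False; P = True; D = True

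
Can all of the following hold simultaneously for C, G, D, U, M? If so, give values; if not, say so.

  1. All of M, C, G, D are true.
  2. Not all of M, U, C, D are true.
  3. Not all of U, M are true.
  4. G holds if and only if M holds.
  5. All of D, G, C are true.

C = True, G = True, D = True, U = False, M = True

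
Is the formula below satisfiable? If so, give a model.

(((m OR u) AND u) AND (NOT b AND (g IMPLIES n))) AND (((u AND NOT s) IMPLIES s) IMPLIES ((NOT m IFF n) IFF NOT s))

n = True; b = False; u = True; m = True; g = True; s = True

  ((m OR u) AND u) AND (NOT b AND (g IMPLIES n)) = True
    (m OR u) AND u = True
      m OR u = True
    NOT b AND (g IMPLIES n) = True
      NOT b = True
      g IMPLIES n = True
  ((u AND NOT s) IMPLIES s) IMPLIES ((NOT m IFF n) IFF NOT s) = True
    (u AND NOT s) IMPLIES s = True
      u AND NOT s = False
        NOT s = False
    (NOT m IFF n) IFF NOT s = True
      NOT m IFF n = False
        NOT m = False
      NOT s = False
Both conjuncts True, so the formula holds.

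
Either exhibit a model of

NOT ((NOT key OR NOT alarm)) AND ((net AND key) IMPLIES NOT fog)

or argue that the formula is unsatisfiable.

key=T; fog=F; net=T; alarm=T

  NOT ((NOT key OR NOT alarm)) = True
    NOT key OR NOT alarm = False
      NOT key = False
      NOT alarm = False
  (net AND key) IMPLIES NOT fog = True
    net AND key = True
    NOT fog = True
Both conjuncts True, so the formula holds.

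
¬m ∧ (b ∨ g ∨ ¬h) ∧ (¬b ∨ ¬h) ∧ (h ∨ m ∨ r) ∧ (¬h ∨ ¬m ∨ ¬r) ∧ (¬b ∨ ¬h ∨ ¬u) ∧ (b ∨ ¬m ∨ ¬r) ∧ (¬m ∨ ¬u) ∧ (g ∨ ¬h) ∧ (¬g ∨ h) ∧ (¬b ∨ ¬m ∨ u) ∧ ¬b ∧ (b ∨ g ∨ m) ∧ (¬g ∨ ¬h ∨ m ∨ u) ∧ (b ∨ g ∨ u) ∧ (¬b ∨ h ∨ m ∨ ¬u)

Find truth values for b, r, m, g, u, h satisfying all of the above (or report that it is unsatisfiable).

Unit clause (¬m) forces m = False.
Unit clause (¬b) forces b = False.
In (b ∨ g ∨ m) only g is left, so g = True.
In (¬g ∨ h) only h is left, so h = True.
In (¬g ∨ ¬h ∨ m ∨ u) only u is left, so u = True.
Set r = False.
All clauses satisfied.

b=F, r=F, m=F, g=T, u=T, h=T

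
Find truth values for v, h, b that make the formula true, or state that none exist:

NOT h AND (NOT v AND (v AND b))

Case v = True: the conjunct NOT v is False.
Case v = False: the conjunct v is False.
Both cases fail — unsatisfiable.

The formula is unsatisfiable.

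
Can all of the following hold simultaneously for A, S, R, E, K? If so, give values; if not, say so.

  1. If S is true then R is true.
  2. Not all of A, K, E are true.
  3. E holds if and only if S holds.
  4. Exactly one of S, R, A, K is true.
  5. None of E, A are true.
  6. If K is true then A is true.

A=F; S=F; R=T; E=F; K=F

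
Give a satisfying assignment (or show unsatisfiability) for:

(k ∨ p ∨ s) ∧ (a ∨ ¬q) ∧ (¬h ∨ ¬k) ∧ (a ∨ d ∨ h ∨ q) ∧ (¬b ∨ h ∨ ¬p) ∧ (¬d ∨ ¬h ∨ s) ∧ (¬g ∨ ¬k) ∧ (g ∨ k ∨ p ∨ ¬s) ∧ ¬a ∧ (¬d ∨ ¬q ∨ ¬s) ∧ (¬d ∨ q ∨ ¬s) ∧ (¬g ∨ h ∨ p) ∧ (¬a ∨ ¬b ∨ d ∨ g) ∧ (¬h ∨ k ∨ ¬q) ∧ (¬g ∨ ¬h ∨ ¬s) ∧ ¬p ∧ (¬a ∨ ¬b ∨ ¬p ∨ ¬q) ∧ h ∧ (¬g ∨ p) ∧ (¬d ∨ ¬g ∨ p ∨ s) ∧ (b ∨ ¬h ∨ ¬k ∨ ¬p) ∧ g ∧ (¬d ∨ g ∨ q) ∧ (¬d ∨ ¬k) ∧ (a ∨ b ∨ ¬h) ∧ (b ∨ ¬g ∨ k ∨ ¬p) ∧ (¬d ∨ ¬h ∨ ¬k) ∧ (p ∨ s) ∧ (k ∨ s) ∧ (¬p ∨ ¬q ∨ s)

Case g = True:
  (¬g ∨ ¬k) forces k = False.
  (¬a) forces a = False.
  (a ∨ ¬q) forces q = False.
  (¬p) forces p = False.
  Clause (¬g ∨ p) is falsified — contradiction.
Case g = False:
  Clause (g) is falsified — contradiction.
Both cases fail, so the formula is unsatisfiable.

The formula is unsatisfiable.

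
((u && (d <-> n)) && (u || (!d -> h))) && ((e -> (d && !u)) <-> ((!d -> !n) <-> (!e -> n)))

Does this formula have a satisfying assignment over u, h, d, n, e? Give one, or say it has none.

u = True; h = True; d = True; n = True; e = False

  (u && (d <-> n)) && (u || (!d -> h)) = True
    u && (d <-> n) = True
      d <-> n = True
    u || (!d -> h) = True
      !d -> h = True
        !d = False
  (e -> (d && !u)) <-> ((!d -> !n) <-> (!e -> n)) = True
    e -> (d && !u) = True
      d && !u = False
        !u = False
    (!d -> !n) <-> (!e -> n) = True
      !d -> !n = True
        !d = False
        !n = False
      !e -> n = True
        !e = True
Both conjuncts True, so the formula holds.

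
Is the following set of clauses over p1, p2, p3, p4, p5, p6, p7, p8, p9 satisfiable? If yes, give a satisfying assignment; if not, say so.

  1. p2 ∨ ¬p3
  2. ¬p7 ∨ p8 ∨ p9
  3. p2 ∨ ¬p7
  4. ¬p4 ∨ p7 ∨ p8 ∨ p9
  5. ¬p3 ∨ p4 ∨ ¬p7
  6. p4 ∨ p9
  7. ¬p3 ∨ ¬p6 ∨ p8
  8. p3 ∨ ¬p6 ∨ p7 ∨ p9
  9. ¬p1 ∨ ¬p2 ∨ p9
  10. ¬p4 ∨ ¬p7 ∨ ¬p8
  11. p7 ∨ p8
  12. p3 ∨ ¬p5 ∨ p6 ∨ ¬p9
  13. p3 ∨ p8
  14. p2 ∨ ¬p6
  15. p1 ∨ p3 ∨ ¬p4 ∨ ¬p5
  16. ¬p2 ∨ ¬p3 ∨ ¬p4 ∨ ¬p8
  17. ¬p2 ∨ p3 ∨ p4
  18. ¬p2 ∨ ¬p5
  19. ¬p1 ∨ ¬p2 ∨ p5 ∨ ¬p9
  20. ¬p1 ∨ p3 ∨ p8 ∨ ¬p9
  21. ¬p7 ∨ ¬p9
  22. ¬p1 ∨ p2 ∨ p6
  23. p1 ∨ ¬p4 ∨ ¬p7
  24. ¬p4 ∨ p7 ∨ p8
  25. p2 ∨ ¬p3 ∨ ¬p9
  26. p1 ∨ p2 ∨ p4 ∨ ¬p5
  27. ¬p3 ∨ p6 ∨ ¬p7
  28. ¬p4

Unit clause (¬p4) forces p4 = False.
In (p4 ∨ p9) only p9 is left, so p9 = True.
In (¬p7 ∨ ¬p9) only ¬p7 is left, so p7 = False.
In (p7 ∨ p8) only p8 is left, so p8 = True.
Set p1 = False.
Set p2 = True.
  then (¬p2 ∨ p3 ∨ p4) forces p3 = True.
  then (¬p2 ∨ ¬p5) forces p5 = False.
Set p6 = False.
All clauses satisfied.

p1 = False, p2 = True, p3 = True, p4 = False, p5 = False, p6 = False, p7 = False, p8 = True, p9 = True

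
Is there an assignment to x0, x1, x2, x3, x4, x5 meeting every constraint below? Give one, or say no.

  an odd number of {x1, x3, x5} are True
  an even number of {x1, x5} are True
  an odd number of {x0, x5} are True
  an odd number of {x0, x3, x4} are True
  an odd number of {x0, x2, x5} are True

x0 = True, x1 = False, x2 = False, x3 = True, x4 = True, x5 = False

{x1, x3, x5}: 1 true → odd ✓
{x1, x5}: 0 true → even ✓
{x0, x5}: 1 true → odd ✓
{x0, x3, x4}: 3 true → odd ✓
{x0, x2, x5}: 1 true → odd ✓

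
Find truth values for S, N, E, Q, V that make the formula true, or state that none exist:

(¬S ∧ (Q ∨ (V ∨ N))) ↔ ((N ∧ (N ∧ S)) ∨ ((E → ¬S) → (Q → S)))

S = False, N = True, E = False, Q = False, V = True

  (¬S ∧ (Q ∨ (V ∨ N))) ↔ ((N ∧ (N ∧ S)) ∨ ((E → ¬S) → (Q → S))) = True
    ¬S ∧ (Q ∨ (V ∨ N)) = True
      ¬S = True
      Q ∨ (V ∨ N) = True
        V ∨ N = True
    (N ∧ (N ∧ S)) ∨ ((E → ¬S) → (Q → S)) = True
      N ∧ (N ∧ S) = False
        N ∧ S = False
      (E → ¬S) → (Q → S) = True
        E → ¬S = True
          ¬S = True
        Q → S = True
The formula evaluates to True.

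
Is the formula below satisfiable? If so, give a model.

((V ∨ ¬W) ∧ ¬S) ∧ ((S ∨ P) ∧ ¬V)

S: False, W: False, P: True, V: False

  (V ∨ ¬W) ∧ ¬S = True
    V ∨ ¬W = True
      ¬W = True
    ¬S = True
  (S ∨ P) ∧ ¬V = True
    S ∨ P = True
    ¬V = True
Both conjuncts True, so the formula holds.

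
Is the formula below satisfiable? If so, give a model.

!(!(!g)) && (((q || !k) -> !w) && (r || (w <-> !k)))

r = False, g = False, q = True, k = True, w = False

  !(!(!g)) = True
    !(!g) = False
      !g = True
  ((q || !k) -> !w) && (r || (w <-> !k)) = True
    (q || !k) -> !w = True
      q || !k = True
        !k = False
      !w = True
    r || (w <-> !k) = True
      w <-> !k = True
        !k = False
Both conjuncts True, so the formula holds.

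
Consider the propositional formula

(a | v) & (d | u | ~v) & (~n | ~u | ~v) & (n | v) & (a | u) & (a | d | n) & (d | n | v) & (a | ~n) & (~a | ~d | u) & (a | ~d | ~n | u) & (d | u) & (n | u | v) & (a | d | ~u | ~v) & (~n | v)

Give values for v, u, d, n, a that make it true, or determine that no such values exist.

Try v = False:
  (a | v) forces a = True.
  (n | v) forces n = True.
  clause (~n | v) is falsified — backtrack.
So v = True.
Set u = True.
  then (~n | ~u | ~v) forces n = False.
Set d = True.
Set a = False.
All clauses satisfied.

v=T, u=T, d=T, n=F, a=F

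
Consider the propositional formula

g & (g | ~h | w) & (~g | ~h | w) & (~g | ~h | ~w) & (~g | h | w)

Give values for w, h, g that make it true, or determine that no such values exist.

Unit clause (g) forces g = True.
Try w = False:
  (~g | ~h | w) forces h = False.
  clause (~g | h | w) is falsified — backtrack.
So w = True.
  then (~g | ~h | ~w) forces h = False.
Check each clause:
  (g): g holds.
  (g | ~h | w): g holds.
  (~g | ~h | w): ~h holds.
  (~g | ~h | ~w): ~h holds.
  (~g | h | w): w holds.
All clauses satisfied.

w=T, h=F, g=T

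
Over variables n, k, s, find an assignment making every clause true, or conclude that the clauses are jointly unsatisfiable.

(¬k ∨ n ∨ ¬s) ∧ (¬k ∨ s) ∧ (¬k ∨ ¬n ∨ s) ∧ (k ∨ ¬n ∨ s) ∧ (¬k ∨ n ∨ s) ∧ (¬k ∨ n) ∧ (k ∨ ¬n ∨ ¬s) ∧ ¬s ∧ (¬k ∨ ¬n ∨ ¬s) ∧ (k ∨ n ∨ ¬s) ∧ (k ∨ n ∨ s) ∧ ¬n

Case n = True:
  Clause (¬n) is falsified — contradiction.
Case n = False:
  (¬k ∨ n) forces k = False.
  (¬s) forces s = False.
  Clause (k ∨ n ∨ s) is falsified — contradiction.
Both cases fail, so the formula is unsatisfiable.

UNSATISFIABLE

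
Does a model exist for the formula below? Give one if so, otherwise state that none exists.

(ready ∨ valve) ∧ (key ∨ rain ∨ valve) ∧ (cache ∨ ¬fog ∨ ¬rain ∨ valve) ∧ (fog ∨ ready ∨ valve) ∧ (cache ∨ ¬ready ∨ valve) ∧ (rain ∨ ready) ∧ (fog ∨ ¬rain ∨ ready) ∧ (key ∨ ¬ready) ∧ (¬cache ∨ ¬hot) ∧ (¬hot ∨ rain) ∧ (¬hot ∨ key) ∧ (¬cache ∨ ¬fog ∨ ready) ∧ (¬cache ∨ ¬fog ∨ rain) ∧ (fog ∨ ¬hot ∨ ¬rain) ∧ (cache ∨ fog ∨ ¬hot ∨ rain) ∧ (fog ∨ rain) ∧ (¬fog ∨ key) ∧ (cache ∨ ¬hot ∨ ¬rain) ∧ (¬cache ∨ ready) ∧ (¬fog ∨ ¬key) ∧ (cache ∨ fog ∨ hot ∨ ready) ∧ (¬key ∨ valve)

Try hot = True:
  (¬cache ∨ ¬hot) forces cache = False.
  (¬hot ∨ rain) forces rain = True.
  clause (cache ∨ ¬hot ∨ ¬rain) is falsified — backtrack.
So hot = False.
Set key = True.
  then (¬fog ∨ ¬key) forces fog = False.
  then (¬key ∨ valve) forces valve = True.
  then (fog ∨ rain) forces rain = True.
  then (fog ∨ ¬rain ∨ ready) forces ready = True.
Set cache = True.
All clauses satisfied.

hot=F; key=T; ready=T; rain=T; cache=T; valve=T; fog=F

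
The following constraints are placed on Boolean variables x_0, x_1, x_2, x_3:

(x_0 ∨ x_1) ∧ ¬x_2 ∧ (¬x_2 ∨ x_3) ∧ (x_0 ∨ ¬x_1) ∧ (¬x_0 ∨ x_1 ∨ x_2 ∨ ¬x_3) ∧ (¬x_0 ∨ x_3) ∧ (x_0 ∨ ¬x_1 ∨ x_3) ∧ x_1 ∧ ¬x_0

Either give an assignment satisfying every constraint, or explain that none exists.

Case x_0 = True:
  Clause (¬x_0) is falsified — contradiction.
Case x_0 = False:
  (x_0 ∨ x_1) forces x_1 = True.
  Clause (x_0 ∨ ¬x_1) is falsified — contradiction.
Both cases fail, so the formula is unsatisfiable.

Unsatisfiable — no assignment works.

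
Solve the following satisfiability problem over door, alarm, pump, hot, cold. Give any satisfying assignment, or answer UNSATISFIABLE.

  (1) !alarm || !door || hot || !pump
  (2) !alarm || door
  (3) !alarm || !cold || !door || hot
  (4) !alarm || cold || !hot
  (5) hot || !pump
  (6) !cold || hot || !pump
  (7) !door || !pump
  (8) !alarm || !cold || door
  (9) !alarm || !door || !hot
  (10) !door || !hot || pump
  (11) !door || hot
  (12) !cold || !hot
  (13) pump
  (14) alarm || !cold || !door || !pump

Unit clause (pump) forces pump = True.
In (hot || !pump) only hot is left, so hot = True.
In (!door || !pump) only !door is left, so door = False.
In (!cold || !hot) only !cold is left, so cold = False.
In (!alarm || door) only !alarm is left, so alarm = False.
All clauses satisfied.

door: False, alarm: False, pump: True, hot: True, cold: False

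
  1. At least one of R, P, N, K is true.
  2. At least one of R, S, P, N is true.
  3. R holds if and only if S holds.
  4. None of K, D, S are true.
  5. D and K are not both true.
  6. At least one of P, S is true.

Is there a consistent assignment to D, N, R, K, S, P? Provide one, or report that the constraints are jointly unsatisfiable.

D = False, N = False, R = False, K = False, S = False, P = True

  (1) {R, P, N, K}: 1 true — at least one ✓
  (2) {R, S, P, N}: 1 true — at least one ✓
  (3) R=F, S=F — same ✓
  (4) {K, D, S}: 0 true — none ✓
  (5) D=F, K=F — not both ✓
  (6) {P, S}: 1 true — at least one ✓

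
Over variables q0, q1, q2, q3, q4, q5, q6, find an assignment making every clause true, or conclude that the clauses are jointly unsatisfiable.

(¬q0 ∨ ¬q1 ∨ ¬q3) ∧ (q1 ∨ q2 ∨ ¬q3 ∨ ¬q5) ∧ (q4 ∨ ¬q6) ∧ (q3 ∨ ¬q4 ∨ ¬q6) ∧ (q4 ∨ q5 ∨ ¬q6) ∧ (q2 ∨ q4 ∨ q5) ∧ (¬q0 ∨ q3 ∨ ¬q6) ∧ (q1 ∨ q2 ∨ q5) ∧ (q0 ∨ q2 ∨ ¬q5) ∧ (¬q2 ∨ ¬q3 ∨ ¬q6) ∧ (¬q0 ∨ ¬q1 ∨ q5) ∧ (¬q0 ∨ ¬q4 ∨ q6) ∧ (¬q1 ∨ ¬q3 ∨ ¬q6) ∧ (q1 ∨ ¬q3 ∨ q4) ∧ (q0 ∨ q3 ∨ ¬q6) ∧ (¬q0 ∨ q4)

Set q0 = False.
Set q1 = False.
Try q2 = False:
  (q1 ∨ q2 ∨ q5) forces q5 = True.
  clause (q0 ∨ q2 ∨ ¬q5) is falsified — backtrack.
So q2 = True.
Set q3 = True.
  then (¬q2 ∨ ¬q3 ∨ ¬q6) forces q6 = False.
  then (q1 ∨ ¬q3 ∨ q4) forces q4 = True.
Set q5 = True.
All clauses satisfied.

q0 = False, q1 = False, q2 = True, q3 = True, q4 = True, q5 = True, q6 = False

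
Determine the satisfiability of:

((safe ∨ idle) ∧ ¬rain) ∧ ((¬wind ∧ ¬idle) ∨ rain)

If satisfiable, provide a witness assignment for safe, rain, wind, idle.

safe: True; rain: False; wind: False; idle: False

  (safe ∨ idle) ∧ ¬rain = True
    safe ∨ idle = True
    ¬rain = True
  (¬wind ∧ ¬idle) ∨ rain = True
    ¬wind ∧ ¬idle = True
      ¬wind = True
      ¬idle = True
Both conjuncts True, so the formula holds.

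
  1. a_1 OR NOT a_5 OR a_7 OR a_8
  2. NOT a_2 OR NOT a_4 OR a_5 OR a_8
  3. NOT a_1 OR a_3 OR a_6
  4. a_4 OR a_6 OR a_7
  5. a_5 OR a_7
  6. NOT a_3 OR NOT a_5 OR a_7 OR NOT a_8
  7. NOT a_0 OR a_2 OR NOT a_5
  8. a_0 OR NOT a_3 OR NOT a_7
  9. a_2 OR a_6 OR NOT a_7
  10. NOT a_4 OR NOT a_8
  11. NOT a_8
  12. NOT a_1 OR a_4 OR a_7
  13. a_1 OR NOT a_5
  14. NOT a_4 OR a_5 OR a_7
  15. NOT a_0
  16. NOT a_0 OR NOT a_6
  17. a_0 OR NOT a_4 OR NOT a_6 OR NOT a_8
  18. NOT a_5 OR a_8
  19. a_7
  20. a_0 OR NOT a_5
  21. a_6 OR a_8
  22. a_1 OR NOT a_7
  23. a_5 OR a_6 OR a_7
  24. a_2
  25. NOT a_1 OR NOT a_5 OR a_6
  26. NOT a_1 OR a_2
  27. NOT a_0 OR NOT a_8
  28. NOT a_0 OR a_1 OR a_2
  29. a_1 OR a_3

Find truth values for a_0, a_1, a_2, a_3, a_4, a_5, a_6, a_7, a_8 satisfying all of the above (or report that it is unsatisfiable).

a_0: False, a_1: True, a_2: True, a_3: False, a_4: False, a_5: False, a_6: True, a_7: True, a_8: False

Unit clause (NOT a_8) forces a_8 = False.
Unit clause (NOT a_0) forces a_0 = False.
In (NOT a_5 OR a_8) only NOT a_5 is left, so a_5 = False.
Unit clause (a_7) forces a_7 = True.
In (a_6 OR a_8) only a_6 is left, so a_6 = True.
In (a_1 OR NOT a_7) only a_1 is left, so a_1 = True.
Unit clause (a_2) forces a_2 = True.
In (NOT a_2 OR NOT a_4 OR a_5 OR a_8) only NOT a_4 is left, so a_4 = False.
In (a_0 OR NOT a_3 OR NOT a_7) only NOT a_3 is left, so a_3 = False.
All clauses satisfied.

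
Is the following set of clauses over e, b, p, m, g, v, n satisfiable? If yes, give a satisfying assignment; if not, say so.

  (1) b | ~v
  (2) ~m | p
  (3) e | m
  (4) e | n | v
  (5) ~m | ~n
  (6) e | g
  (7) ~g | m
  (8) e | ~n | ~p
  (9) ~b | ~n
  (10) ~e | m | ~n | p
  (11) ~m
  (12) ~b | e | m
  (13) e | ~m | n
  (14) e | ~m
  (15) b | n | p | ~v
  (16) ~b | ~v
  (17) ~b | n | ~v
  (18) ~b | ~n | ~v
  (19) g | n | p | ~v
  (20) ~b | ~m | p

e = True, b = False, p = False, m = False, g = False, v = False, n = False

Unit clause (~m) forces m = False.
In (e | m) only e is left, so e = True.
In (~g | m) only ~g is left, so g = False.
Set b = False.
  then (b | ~v) forces v = False.
Set p = False.
  then (~e | m | ~n | p) forces n = False.
All clauses satisfied.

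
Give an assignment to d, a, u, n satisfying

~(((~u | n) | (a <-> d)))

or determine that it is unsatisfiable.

d=F; a=T; u=T; n=F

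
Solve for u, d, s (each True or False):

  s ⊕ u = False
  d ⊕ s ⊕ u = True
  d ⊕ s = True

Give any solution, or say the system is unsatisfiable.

u=F, d=T, s=F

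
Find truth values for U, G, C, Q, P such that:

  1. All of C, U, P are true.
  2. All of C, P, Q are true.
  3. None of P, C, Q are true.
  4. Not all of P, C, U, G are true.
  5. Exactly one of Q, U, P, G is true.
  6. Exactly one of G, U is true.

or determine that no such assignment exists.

The formula is unsatisfiable.

Case C = True:
  Constraint (3) is violated (C=T) — contradiction.
Case C = False:
  Constraint (1) is violated (C=F) — contradiction.
Both cases fail — unsatisfiable.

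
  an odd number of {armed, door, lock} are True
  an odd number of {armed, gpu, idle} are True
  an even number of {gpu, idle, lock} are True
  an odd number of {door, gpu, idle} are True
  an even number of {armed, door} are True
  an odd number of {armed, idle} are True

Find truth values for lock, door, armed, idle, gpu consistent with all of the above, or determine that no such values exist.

lock: True; door: False; armed: False; idle: True; gpu: False

{armed, door, lock}: 1 true → odd ✓
{armed, gpu, idle}: 1 true → odd ✓
{gpu, idle, lock}: 2 true → even ✓
{door, gpu, idle}: 1 true → odd ✓
{armed, door}: 0 true → even ✓
{armed, idle}: 1 true → odd ✓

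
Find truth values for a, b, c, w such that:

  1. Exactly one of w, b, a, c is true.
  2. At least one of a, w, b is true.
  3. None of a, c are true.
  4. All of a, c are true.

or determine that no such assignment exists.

Unsatisfiable — no assignment works.

Case a = True:
  Constraint (3) is violated (a=T) — contradiction.
Case a = False:
  Constraint (4) is violated (a=F) — contradiction.
Both cases fail — unsatisfiable.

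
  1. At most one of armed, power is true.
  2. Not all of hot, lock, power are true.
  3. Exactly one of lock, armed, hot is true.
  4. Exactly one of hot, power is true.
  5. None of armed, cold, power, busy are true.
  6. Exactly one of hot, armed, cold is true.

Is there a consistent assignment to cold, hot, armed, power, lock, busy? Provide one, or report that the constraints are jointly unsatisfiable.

cold=F; hot=T; armed=F; power=F; lock=F; busy=F

  (1) {armed, power}: 0 true — at most one ✓
  (2) {hot, lock, power}: 1/3 true — not all ✓
  (3) {lock, armed, hot}: 1 true — exactly one ✓
  (4) {hot, power}: 1 true — exactly one ✓
  (5) {armed, cold, power, busy}: 0 true — none ✓
  (6) {hot, armed, cold}: 1 true — exactly one ✓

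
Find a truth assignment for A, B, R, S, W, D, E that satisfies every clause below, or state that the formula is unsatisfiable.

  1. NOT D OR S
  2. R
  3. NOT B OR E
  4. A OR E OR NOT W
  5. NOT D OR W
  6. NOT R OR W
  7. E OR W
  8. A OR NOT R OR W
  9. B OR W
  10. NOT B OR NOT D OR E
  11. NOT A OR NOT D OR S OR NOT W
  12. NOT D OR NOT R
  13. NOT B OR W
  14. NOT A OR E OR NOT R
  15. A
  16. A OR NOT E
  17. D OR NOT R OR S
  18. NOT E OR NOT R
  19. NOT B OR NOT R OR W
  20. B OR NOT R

Case B = True:
  (R) forces R = True.
  (NOT B OR E) forces E = True.
  Clause (NOT E OR NOT R) is falsified — contradiction.
Case B = False:
  (R) forces R = True.
  Clause (B OR NOT R) is falsified — contradiction.
Both cases fail, so the formula is unsatisfiable.

UNSATISFIABLE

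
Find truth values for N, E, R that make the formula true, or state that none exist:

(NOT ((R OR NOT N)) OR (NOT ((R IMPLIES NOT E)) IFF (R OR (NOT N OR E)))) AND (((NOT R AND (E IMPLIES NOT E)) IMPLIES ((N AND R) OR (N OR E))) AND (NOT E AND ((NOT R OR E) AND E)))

The formula is unsatisfiable.

Case E = True: the conjunct NOT E is False.
Case E = False: the conjunct E is False.
Both cases fail — unsatisfiable.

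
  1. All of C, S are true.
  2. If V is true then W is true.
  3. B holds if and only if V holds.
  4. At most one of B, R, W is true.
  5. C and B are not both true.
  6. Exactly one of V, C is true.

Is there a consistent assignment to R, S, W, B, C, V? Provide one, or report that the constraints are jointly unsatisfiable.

R = False; S = True; W = True; B = False; C = True; V = False

  (1) {C, S}: all 2 true ✓
  (2) V=F ⇒ W: vacuous ✓
  (3) B=F, V=F — same ✓
  (4) {B, R, W}: 1 true — at most one ✓
  (5) C=T, B=F — not both ✓
  (6) {V, C}: 1 true — exactly one ✓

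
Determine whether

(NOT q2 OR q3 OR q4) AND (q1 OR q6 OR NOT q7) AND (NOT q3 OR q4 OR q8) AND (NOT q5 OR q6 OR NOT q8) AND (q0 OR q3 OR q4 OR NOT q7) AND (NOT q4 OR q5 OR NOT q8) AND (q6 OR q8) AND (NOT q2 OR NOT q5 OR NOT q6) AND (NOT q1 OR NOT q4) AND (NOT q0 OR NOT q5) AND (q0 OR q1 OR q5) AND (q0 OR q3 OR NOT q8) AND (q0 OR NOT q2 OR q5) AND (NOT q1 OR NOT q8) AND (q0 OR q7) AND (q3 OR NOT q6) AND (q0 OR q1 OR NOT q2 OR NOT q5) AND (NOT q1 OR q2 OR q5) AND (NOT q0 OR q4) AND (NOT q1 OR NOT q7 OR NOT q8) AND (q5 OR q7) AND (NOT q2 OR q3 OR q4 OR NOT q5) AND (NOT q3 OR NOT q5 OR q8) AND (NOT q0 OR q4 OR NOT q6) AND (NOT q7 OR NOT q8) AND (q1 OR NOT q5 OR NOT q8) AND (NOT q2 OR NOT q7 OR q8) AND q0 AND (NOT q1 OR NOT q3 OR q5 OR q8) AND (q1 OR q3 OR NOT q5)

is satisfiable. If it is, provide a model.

Unit clause (q0) forces q0 = True.
In (NOT q0 OR NOT q5) only NOT q5 is left, so q5 = False.
In (NOT q0 OR q4) only q4 is left, so q4 = True.
In (q5 OR q7) only q7 is left, so q7 = True.
In (NOT q7 OR NOT q8) only NOT q8 is left, so q8 = False.
In (NOT q2 OR NOT q7 OR q8) only NOT q2 is left, so q2 = False.
In (q6 OR q8) only q6 is left, so q6 = True.
In (NOT q1 OR NOT q4) only NOT q1 is left, so q1 = False.
In (q3 OR NOT q6) only q3 is left, so q3 = True.
All clauses satisfied.

q0 = True, q1 = False, q2 = False, q3 = True, q4 = True, q5 = False, q6 = True, q7 = True, q8 = False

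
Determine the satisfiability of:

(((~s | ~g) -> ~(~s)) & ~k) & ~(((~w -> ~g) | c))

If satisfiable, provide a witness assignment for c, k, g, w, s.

c = False, k = False, g = True, w = False, s = True

  ((~s | ~g) -> ~(~s)) & ~k = True
    (~s | ~g) -> ~(~s) = True
      ~s | ~g = False
        ~s = False
        ~g = False
      ~(~s) = True
        ~s = False
    ~k = True
  ~(((~w -> ~g) | c)) = True
    (~w -> ~g) | c = False
      ~w -> ~g = False
        ~w = True
        ~g = False
Both conjuncts True, so the formula holds.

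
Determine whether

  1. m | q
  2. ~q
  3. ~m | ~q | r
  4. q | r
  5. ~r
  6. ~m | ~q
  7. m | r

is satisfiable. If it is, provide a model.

Case r = True:
  Clause (~r) is falsified — contradiction.
Case r = False:
  (~q) forces q = False.
  Clause (q | r) is falsified — contradiction.
Both cases fail, so the formula is unsatisfiable.

Unsatisfiable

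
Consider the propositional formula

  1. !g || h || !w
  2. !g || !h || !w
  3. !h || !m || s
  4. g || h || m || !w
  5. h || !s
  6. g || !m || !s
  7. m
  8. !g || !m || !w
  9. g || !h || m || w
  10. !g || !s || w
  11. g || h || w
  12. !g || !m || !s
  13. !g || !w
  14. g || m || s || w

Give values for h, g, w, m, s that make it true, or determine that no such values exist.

Unit clause (m) forces m = True.
Set h = False.
  then (h || !s) forces s = False.
Set g = False.
  then (g || h || w) forces w = True.
All clauses satisfied.

h=F; g=F; w=T; m=T; s=F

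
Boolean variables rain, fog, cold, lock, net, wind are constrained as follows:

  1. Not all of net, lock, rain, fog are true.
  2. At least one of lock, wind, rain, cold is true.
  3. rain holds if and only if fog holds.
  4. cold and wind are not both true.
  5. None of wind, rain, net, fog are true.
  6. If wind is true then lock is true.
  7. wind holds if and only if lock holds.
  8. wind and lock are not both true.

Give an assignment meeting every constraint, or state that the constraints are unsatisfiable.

rain = False, fog = False, cold = True, lock = False, net = False, wind = False

  (1) {net, lock, rain, fog}: 0/4 true — not all ✓
  (2) {lock, wind, rain, cold}: 1 true — at least one ✓
  (3) rain=F, fog=F — same ✓
  (4) cold=T, wind=F — not both ✓
  (5) {wind, rain, net, fog}: 0 true — none ✓
  (6) wind=F ⇒ lock: vacuous ✓
  (7) wind=F, lock=F — same ✓
  (8) wind=F, lock=F — not both ✓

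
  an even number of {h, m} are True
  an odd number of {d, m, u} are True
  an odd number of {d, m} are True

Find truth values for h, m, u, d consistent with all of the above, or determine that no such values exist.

h: False; m: False; u: False; d: True

{h, m}: 0 true → even ✓
{d, m, u}: 1 true → odd ✓
{d, m}: 1 true → odd ✓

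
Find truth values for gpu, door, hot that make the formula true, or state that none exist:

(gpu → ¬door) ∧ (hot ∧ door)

gpu = False, door = True, hot = True

  gpu → ¬door = True
    ¬door = False
  hot ∧ door = True
Both conjuncts True, so the formula holds.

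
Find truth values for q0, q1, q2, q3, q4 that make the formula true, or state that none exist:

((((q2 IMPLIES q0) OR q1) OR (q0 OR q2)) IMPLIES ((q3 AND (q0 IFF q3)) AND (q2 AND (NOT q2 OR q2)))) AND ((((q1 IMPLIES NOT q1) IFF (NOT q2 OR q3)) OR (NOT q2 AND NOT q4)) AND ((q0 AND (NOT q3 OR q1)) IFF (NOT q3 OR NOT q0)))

q0 = True; q1 = False; q2 = True; q3 = True; q4 = True

  (((q2 IMPLIES q0) OR q1) OR (q0 OR q2)) IMPLIES ((q3 AND (q0 IFF q3)) AND (q2 AND (NOT q2 OR q2))) = True
    ((q2 IMPLIES q0) OR q1) OR (q0 OR q2) = True
      (q2 IMPLIES q0) OR q1 = True
        q2 IMPLIES q0 = True
      q0 OR q2 = True
    (q3 AND (q0 IFF q3)) AND (q2 AND (NOT q2 OR q2)) = True
      q3 AND (q0 IFF q3) = True
        q0 IFF q3 = True
      q2 AND (NOT q2 OR q2) = True
        NOT q2 OR q2 = True
          NOT q2 = False
  (((q1 IMPLIES NOT q1) IFF (NOT q2 OR q3)) OR (NOT q2 AND NOT q4)) AND ((q0 AND (NOT q3 OR q1)) IFF (NOT q3 OR NOT q0)) = True
    ((q1 IMPLIES NOT q1) IFF (NOT q2 OR q3)) OR (NOT q2 AND NOT q4) = True
      (q1 IMPLIES NOT q1) IFF (NOT q2 OR q3) = True
        q1 IMPLIES NOT q1 = True
          NOT q1 = True
        NOT q2 OR q3 = True
          NOT q2 = False
      NOT q2 AND NOT q4 = False
        NOT q2 = False
        NOT q4 = False
    (q0 AND (NOT q3 OR q1)) IFF (NOT q3 OR NOT q0) = True
      q0 AND (NOT q3 OR q1) = False
        NOT q3 OR q1 = False
          NOT q3 = False
      NOT q3 OR NOT q0 = False
        NOT q3 = False
        NOT q0 = False
Both conjuncts True, so the formula holds.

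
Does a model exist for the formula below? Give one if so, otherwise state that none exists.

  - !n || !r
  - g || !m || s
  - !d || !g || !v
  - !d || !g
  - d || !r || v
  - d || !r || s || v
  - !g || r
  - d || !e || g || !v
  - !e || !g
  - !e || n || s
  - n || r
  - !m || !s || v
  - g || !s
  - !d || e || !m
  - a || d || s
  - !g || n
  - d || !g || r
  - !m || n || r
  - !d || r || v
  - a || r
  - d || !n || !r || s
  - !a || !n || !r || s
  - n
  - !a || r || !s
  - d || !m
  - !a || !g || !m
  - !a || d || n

Unit clause (n) forces n = True.
In (!n || !r) only !r is left, so r = False.
In (!g || r) only !g is left, so g = False.
In (g || !s) only !s is left, so s = False.
In (a || r) only a is left, so a = True.
In (g || !m || s) only !m is left, so m = False.
Set e = False.
Set d = True.
  then (!d || r || v) forces v = True.
All clauses satisfied.

a=T, g=F, n=T, e=F, d=T, m=F, v=T, r=F, s=F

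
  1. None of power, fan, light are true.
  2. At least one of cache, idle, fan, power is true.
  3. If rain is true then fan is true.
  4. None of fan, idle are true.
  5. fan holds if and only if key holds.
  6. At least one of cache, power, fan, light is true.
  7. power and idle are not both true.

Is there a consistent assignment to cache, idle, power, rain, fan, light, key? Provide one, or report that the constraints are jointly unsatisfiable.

cache = True, idle = False, power = False, rain = False, fan = False, light = False, key = False

  (1) {power, fan, light}: 0 true — none ✓
  (2) {cache, idle, fan, power}: 1 true — at least one ✓
  (3) rain=F ⇒ fan: vacuous ✓
  (4) {fan, idle}: 0 true — none ✓
  (5) fan=F, key=F — same ✓
  (6) {cache, power, fan, light}: 1 true — at least one ✓
  (7) power=F, idle=F — not both ✓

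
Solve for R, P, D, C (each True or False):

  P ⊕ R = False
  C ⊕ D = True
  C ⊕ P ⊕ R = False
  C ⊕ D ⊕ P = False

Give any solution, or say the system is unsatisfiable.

R: True; P: True; D: True; C: False

P ⊕ R = T ⊕ T = False ✓
C ⊕ D = F ⊕ T = True ✓
C ⊕ P ⊕ R = F ⊕ T ⊕ T = False ✓
C ⊕ D ⊕ P = F ⊕ T ⊕ T = False ✓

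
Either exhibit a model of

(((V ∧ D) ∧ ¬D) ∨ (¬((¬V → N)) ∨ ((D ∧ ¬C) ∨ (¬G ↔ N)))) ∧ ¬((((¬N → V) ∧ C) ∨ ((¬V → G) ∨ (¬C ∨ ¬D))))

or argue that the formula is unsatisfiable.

G = False, D = True, N = False, V = False, C = True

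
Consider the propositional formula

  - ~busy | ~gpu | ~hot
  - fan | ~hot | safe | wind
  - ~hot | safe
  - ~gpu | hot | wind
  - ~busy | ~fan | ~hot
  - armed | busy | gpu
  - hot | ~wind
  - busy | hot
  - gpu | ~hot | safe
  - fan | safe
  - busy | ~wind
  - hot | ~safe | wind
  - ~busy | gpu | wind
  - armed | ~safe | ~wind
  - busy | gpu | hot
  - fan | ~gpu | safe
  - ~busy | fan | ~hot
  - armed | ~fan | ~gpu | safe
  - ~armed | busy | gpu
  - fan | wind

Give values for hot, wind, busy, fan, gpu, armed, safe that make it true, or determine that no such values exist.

Try hot = False:
  (hot | ~wind) forces wind = False.
  (~gpu | hot | wind) forces gpu = False.
  (busy | hot) forces busy = True.
  clause (~busy | gpu | wind) is falsified — backtrack.
So hot = True.
  then (~hot | safe) forces safe = True.
Set wind = False.
  then (fan | wind) forces fan = True.
  then (~busy | ~fan | ~hot) forces busy = False.
Try gpu = False:
  (armed | busy | gpu) forces armed = True.
  clause (~armed | busy | gpu) is falsified — backtrack.
So gpu = True.
Set armed = False.
All clauses satisfied.

hot = True, wind = False, busy = False, fan = True, gpu = True, armed = False, safe = True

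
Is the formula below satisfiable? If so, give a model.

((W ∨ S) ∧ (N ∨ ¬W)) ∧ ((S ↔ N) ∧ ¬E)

W: True; E: False; S: True; N: True

  (W ∨ S) ∧ (N ∨ ¬W) = True
    W ∨ S = True
    N ∨ ¬W = True
      ¬W = False
  (S ↔ N) ∧ ¬E = True
    S ↔ N = True
    ¬E = True
Both conjuncts True, so the formula holds.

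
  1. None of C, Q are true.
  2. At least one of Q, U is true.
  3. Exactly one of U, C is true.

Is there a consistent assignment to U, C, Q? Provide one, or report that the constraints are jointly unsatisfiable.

U = True, C = False, Q = False

  (1) {C, Q}: 0 true — none ✓
  (2) {Q, U}: 1 true — at least one ✓
  (3) {U, C}: 1 true — exactly one ✓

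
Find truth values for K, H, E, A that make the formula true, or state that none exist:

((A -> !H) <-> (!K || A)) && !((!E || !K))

K = True, H = False, E = True, A = True

  (A -> !H) <-> (!K || A) = True
    A -> !H = True
      !H = True
    !K || A = True
      !K = False
  !((!E || !K)) = True
    !E || !K = False
      !E = False
      !K = False
Both conjuncts True, so the formula holds.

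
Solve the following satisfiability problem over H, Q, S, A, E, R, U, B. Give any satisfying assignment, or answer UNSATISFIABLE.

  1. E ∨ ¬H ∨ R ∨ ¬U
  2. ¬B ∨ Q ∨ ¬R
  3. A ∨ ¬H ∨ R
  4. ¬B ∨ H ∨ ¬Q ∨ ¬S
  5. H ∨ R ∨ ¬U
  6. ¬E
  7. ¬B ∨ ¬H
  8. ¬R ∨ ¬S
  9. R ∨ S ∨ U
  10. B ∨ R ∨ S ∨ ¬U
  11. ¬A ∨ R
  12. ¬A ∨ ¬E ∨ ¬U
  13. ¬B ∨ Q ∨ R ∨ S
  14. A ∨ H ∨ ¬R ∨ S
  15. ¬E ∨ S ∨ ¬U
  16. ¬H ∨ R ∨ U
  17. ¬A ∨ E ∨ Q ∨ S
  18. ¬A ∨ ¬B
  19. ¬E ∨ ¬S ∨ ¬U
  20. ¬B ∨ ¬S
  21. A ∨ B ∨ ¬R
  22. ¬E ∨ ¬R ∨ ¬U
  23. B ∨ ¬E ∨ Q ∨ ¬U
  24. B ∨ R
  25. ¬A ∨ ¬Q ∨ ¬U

H = True, Q = True, S = False, A = True, E = False, R = True, U = False, B = False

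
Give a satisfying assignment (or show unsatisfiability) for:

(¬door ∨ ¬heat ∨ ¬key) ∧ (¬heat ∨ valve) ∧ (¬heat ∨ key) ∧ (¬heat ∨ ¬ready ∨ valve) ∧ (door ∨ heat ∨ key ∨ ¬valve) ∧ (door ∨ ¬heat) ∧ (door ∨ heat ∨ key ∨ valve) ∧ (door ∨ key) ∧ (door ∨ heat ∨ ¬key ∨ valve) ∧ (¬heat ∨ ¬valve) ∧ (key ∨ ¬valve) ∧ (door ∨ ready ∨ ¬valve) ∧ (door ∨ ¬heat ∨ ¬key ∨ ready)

Set ready = False.
Try heat = True:
  (¬heat ∨ valve) forces valve = True.
  clause (¬heat ∨ ¬valve) is falsified — backtrack.
So heat = False.
Set key = True.
Try door = False:
  (door ∨ heat ∨ ¬key ∨ valve) forces valve = True.
  clause (door ∨ ready ∨ ¬valve) is falsified — backtrack.
So door = True.
Set valve = True.
All clauses satisfied.

ready = False; heat = False; key = True; door = True; valve = True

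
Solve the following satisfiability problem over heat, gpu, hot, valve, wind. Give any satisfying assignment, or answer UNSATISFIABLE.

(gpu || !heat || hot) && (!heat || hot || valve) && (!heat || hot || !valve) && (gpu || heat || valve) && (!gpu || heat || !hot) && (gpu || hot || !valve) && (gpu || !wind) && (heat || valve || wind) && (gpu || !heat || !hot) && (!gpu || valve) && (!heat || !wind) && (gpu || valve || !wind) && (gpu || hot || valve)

heat: False; gpu: False; hot: True; valve: True; wind: False

Set heat = False.
Set gpu = False.
  then (gpu || heat || valve) forces valve = True.
  then (gpu || hot || !valve) forces hot = True.
  then (gpu || !wind) forces wind = False.
All clauses satisfied.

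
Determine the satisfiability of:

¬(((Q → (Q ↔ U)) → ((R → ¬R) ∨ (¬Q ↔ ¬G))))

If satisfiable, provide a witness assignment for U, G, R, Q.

U=T; G=F; R=T; Q=T

  ¬(((Q → (Q ↔ U)) → ((R → ¬R) ∨ (¬Q ↔ ¬G)))) = True
    (Q → (Q ↔ U)) → ((R → ¬R) ∨ (¬Q ↔ ¬G)) = False
      Q → (Q ↔ U) = True
        Q ↔ U = True
      (R → ¬R) ∨ (¬Q ↔ ¬G) = False
        R → ¬R = False
          ¬R = False
        ¬Q ↔ ¬G = False
          ¬Q = False
          ¬G = True
The formula evaluates to True.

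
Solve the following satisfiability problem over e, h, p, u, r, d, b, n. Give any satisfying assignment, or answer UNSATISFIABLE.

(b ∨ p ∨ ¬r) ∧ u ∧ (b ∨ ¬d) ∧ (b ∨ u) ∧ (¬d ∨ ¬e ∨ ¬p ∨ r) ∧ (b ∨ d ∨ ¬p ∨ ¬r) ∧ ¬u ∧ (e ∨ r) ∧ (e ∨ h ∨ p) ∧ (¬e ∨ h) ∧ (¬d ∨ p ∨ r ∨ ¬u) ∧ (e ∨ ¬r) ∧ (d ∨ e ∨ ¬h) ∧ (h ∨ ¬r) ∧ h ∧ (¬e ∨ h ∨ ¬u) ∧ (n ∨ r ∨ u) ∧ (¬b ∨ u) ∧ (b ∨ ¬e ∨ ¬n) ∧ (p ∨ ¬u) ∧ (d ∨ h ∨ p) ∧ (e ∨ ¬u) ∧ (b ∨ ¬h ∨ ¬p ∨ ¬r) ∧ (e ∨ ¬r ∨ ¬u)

Unsatisfiable — no assignment works.

Case u = True:
  Clause (¬u) is falsified — contradiction.
Case u = False:
  Clause (u) is falsified — contradiction.
Both cases fail, so the formula is unsatisfiable.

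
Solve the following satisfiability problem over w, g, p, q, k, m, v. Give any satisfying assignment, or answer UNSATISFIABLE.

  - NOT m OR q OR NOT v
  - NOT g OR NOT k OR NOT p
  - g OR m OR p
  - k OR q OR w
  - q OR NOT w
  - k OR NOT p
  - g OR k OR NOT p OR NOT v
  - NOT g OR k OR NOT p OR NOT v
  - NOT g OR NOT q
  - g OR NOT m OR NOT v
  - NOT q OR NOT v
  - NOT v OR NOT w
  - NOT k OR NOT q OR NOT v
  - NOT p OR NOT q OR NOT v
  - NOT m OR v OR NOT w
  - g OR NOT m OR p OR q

w=F, g=F, p=F, q=T, k=F, m=T, v=F

Set w = False.
Set g = False.
Set p = False.
  then (g OR m OR p) forces m = True.
  then (g OR NOT m OR NOT v) forces v = False.
  then (g OR NOT m OR p OR q) forces q = True.
Set k = False.
All clauses satisfied.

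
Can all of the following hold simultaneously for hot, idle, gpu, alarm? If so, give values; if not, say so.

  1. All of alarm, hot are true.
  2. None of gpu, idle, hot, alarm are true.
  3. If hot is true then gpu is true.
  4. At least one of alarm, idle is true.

The formula is unsatisfiable.

Case hot = True:
  Constraint (2) is violated (hot=T) — contradiction.
Case hot = False:
  Constraint (1) is violated (hot=F) — contradiction.
Both cases fail — unsatisfiable.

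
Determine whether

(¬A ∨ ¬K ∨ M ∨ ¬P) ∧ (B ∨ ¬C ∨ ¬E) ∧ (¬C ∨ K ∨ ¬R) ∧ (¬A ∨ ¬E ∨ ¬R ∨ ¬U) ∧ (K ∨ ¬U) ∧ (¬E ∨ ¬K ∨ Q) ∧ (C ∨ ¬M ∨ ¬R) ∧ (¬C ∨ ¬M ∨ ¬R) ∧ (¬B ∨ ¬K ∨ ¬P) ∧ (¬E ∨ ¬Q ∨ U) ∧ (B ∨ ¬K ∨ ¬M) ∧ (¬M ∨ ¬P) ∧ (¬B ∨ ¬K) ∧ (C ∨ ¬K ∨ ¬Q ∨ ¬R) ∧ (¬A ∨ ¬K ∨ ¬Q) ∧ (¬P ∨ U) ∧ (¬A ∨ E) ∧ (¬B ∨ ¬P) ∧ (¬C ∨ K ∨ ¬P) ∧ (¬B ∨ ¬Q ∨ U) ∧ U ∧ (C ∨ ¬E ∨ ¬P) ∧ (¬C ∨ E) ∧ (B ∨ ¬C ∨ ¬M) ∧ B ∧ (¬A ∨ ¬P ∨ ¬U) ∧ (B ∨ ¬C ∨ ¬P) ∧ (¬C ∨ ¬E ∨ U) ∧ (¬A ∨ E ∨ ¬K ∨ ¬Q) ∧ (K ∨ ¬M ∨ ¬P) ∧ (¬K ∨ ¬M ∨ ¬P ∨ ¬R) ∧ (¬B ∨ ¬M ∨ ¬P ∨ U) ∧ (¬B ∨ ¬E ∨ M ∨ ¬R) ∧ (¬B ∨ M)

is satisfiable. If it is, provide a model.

Unsatisfiable — no assignment works.

Case B = True:
  (¬B ∨ ¬K) forces K = False.
  (K ∨ ¬U) forces U = False.
  Clause (U) is falsified — contradiction.
Case B = False:
  Clause (B) is falsified — contradiction.
Both cases fail, so the formula is unsatisfiable.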